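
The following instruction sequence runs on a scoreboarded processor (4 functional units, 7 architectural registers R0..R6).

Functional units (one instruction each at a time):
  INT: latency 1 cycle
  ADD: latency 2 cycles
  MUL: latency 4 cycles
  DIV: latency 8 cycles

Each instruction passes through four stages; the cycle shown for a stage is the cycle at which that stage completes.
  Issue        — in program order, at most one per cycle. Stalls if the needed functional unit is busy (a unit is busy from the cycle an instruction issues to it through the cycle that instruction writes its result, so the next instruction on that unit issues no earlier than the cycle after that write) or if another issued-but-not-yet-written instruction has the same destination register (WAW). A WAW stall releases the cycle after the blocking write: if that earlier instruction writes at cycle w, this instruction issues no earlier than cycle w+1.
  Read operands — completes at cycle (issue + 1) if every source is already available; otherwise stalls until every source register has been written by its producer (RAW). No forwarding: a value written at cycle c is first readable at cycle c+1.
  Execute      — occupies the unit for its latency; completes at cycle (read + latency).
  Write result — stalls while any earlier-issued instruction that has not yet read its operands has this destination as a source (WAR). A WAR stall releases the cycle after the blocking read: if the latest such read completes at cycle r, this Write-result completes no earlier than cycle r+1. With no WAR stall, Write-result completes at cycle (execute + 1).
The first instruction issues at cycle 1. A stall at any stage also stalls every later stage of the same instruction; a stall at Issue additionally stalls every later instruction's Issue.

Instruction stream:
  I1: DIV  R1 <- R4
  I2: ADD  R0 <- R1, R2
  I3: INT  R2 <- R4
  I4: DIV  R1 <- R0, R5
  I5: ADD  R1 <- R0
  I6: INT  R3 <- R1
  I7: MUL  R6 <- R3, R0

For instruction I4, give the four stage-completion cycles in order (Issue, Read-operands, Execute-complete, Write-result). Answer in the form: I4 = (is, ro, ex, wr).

c1: I1 issues→DIV
c2: I1 reads · I2 issues→ADD
c3: I3 issues→INT
c4: I3 reads
c5: I3 exec-done
c10: I1 exec-done
c11: I1 writes R1
c12: I2 reads · I4 issues→DIV
c13: I3 writes R2
c14: I2 exec-done
c15: I2 writes R0
c16: I4 reads
c24: I4 exec-done
c25: I4 writes R1
c26: I5 issues→ADD
c27: I5 reads · I6 issues→INT
c28: I7 issues→MUL
c29: I5 exec-done
c30: I5 writes R1
c31: I6 reads
c32: I6 exec-done
c33: I6 writes R3
c34: I7 reads
c38: I7 exec-done
c39: I7 writes R6

I4 = (12, 16, 24, 25)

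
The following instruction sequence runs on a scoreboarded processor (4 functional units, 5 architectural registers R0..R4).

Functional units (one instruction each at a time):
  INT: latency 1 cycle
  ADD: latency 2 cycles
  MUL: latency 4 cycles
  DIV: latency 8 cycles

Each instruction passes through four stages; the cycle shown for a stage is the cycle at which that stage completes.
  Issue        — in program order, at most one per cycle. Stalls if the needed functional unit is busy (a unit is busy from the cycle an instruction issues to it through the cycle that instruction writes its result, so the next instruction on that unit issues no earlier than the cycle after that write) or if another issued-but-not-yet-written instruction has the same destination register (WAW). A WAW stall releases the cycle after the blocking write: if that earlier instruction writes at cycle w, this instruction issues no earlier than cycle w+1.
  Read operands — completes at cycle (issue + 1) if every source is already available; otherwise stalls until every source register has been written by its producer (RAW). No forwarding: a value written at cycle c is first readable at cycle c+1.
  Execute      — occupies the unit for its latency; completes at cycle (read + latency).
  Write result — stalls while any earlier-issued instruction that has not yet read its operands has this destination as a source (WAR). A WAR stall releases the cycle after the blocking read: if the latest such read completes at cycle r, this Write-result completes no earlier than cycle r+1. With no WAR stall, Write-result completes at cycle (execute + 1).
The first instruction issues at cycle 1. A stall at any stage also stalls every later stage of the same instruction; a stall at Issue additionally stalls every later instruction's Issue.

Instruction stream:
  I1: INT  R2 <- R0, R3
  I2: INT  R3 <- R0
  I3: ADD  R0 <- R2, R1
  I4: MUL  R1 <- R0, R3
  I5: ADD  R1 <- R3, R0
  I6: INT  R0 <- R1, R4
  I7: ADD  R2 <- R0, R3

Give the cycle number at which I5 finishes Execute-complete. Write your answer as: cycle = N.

1) issue 1, read 2, done 3, write 4
2) issue 5, read 6, done 7, write 8  <struct: INT busy until I1 writes@4>
3) issue 6, read 7, done 9, write 10
4) issue 7, read 11, done 15, write 16  <RAW R0: wait I3 write@10>
5) issue 17, read 18, done 20, write 21  <WAW R1: wait I4 write@16>
6) issue 18, read 22, done 23, write 24  <RAW R1: wait I5 write@21>
7) issue 22, read 25, done 27, write 28  <struct: ADD busy until I5 writes@21 / RAW R0: wait I6 write@24>

cycle = 20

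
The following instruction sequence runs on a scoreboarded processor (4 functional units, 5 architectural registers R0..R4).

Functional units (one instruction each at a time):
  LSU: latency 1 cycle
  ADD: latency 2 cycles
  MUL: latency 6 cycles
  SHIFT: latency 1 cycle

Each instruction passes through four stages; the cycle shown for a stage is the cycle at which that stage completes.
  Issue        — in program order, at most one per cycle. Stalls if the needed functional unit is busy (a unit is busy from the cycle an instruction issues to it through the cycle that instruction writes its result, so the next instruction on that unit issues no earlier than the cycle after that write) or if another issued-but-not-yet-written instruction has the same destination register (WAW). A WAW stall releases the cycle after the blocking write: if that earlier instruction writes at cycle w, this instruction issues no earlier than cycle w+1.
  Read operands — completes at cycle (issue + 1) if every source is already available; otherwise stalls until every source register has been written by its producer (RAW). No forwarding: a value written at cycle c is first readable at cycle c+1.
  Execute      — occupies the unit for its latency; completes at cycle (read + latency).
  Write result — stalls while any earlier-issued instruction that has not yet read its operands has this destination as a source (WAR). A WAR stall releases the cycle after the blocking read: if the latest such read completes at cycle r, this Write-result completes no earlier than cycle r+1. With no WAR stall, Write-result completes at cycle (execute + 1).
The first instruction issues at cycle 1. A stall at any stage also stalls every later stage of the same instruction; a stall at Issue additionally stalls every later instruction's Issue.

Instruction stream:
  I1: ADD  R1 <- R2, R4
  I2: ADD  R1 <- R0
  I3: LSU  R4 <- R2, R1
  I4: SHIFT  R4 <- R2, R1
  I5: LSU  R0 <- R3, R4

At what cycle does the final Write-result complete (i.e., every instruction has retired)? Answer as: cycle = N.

I1 -> (1, 2, 4, 5)
I2 -> (6, 7, 9, 10)  // struct: ADD busy until I1 writes@5
I3 -> (7, 11, 12, 13)  // RAW R1: wait I2 write@10
I4 -> (14, 15, 16, 17)  // WAW R4: wait I3 write@13
I5 -> (15, 18, 19, 20)  // RAW R4: wait I4 write@17

cycle = 20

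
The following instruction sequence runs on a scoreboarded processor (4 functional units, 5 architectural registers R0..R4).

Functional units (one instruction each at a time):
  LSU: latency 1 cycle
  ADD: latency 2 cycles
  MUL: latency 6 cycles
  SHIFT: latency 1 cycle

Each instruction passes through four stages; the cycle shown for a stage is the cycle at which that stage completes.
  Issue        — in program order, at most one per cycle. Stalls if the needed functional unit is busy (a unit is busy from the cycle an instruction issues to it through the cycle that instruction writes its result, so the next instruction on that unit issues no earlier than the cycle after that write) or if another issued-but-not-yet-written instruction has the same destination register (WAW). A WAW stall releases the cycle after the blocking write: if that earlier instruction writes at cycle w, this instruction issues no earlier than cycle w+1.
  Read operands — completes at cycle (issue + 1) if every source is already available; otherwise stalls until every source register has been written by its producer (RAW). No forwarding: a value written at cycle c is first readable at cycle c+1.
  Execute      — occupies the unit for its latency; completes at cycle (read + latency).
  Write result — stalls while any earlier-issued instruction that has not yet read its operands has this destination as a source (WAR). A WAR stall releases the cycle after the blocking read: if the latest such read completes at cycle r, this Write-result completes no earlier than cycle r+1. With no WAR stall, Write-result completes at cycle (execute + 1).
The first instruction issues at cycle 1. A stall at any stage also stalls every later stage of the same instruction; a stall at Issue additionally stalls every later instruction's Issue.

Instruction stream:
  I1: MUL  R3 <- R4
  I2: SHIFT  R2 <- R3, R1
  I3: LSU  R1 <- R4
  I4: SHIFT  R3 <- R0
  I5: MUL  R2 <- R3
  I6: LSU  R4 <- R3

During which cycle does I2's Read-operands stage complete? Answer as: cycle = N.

cycle = 10

[1] I1 dispatched to MUL
[2] I1 operands ready; I2 dispatched to SHIFT
[3] I3 dispatched to LSU
[4] I3 operands ready
[5] I3 complete
[8] I1 complete
[9] R3←I1
[10] I2 operands ready
[11] I2 complete; R1←I3
[12] R2←I2
[13] I4 dispatched to SHIFT
[14] I4 operands ready; I5 dispatched to MUL
[15] I4 complete; I6 dispatched to LSU
[16] R3←I4
[17] I5 operands ready; I6 operands ready
[18] I6 complete
[19] R4←I6
[23] I5 complete
[24] R2←I5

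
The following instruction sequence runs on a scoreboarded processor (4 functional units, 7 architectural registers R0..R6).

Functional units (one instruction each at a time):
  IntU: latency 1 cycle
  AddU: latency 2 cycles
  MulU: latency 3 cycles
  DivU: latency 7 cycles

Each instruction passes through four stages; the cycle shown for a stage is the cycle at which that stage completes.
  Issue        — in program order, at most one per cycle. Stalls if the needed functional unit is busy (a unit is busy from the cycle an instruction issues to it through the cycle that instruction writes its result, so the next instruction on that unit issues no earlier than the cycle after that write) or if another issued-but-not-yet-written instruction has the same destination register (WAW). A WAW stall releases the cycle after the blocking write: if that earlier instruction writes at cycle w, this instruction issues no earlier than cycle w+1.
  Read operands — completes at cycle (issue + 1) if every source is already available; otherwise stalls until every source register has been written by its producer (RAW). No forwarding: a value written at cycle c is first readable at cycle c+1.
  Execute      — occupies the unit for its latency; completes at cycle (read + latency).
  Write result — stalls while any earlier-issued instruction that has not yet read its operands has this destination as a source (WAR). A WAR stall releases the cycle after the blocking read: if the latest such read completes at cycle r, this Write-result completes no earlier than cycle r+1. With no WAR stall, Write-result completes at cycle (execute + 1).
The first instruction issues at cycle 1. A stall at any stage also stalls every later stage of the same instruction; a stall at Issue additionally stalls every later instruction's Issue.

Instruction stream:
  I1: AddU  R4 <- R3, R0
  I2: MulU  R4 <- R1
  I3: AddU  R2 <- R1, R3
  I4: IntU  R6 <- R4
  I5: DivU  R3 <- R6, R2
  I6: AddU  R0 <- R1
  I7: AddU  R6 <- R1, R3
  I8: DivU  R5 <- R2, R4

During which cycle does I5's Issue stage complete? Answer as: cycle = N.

cycle = 9

I1 -> (1, 2, 4, 5)
I2 -> (6, 7, 10, 11)  // WAW R4: wait I1 write@5
I3 -> (7, 8, 10, 11)
I4 -> (8, 12, 13, 14)  // RAW R4: wait I2 write@11
I5 -> (9, 15, 22, 23)  // RAW R6: wait I4 write@14
I6 -> (12, 13, 15, 16)  // struct: AddU busy until I3 writes@11
I7 -> (17, 24, 26, 27)  // struct: AddU busy until I6 writes@16, RAW R3: wait I5 write@23
I8 -> (24, 25, 32, 33)  // struct: DivU busy until I5 writes@23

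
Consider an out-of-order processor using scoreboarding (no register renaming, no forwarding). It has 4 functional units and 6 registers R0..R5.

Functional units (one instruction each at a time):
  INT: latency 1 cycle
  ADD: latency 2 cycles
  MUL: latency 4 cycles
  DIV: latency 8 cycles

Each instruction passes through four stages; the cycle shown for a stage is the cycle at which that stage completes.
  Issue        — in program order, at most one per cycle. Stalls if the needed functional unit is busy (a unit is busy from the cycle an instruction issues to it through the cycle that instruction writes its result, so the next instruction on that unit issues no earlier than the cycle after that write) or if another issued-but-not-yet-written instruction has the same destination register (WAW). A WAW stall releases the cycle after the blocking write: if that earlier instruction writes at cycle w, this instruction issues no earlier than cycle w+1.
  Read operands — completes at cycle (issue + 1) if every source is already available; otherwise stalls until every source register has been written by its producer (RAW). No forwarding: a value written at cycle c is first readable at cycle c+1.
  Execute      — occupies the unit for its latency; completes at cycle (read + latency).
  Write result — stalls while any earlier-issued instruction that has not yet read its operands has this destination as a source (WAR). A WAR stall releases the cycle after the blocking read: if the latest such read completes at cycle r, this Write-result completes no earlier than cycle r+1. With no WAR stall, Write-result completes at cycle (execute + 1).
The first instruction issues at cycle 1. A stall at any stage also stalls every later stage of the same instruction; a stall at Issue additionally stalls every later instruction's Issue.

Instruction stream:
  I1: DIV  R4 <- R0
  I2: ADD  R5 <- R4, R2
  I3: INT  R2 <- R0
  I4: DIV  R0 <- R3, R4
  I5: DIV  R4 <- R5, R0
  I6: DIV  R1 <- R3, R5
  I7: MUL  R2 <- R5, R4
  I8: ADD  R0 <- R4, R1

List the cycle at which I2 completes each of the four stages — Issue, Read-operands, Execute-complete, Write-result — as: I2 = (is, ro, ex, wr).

c1: I1→DIV
c2: I1 RO, I2→ADD
c3: I3→INT
c4: I3 RO
c5: I3 EX
c10: I1 EX
c11: I1 WR R4
c12: I2 RO, I4→DIV
c13: I3 WR R2, I4 RO
c14: I2 EX
c15: I2 WR R5
c21: I4 EX
c22: I4 WR R0
c23: I5→DIV
c24: I5 RO
c32: I5 EX
c33: I5 WR R4
c34: I6→DIV
c35: I6 RO, I7→MUL
c36: I7 RO, I8→ADD
c40: I7 EX
c41: I7 WR R2
c43: I6 EX
c44: I6 WR R1
c45: I8 RO
c47: I8 EX
c48: I8 WR R0

I2 = (2, 12, 14, 15)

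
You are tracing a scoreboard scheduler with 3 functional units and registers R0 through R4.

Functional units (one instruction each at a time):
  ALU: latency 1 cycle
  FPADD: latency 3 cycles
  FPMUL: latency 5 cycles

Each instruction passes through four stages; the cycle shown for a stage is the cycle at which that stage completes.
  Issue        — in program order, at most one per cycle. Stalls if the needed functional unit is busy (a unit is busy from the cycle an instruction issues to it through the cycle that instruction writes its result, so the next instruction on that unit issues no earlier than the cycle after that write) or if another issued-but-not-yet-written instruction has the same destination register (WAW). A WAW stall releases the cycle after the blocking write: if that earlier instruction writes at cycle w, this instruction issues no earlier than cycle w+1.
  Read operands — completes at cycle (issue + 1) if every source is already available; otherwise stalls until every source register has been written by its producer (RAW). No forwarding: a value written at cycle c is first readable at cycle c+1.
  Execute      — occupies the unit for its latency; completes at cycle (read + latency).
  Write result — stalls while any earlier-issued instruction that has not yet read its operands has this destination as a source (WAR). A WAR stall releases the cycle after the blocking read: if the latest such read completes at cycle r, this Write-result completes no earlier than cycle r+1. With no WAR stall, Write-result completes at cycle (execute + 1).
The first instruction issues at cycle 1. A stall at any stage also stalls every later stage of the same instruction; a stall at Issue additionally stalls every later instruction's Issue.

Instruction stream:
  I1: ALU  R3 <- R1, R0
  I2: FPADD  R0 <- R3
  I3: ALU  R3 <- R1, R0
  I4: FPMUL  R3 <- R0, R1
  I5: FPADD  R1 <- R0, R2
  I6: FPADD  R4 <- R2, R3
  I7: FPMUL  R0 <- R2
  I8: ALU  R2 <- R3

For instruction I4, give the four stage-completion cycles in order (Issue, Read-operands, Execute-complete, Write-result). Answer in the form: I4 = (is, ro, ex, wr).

I4 = (13, 14, 19, 20)

t=1  I1 dispatched to ALU
t=2  I1 operands ready, I2 dispatched to FPADD
t=3  I1 complete
t=4  R3←I1
t=5  I2 operands ready, I3 dispatched to ALU
t=8  I2 complete
t=9  R0←I2
t=10  I3 operands ready
t=11  I3 complete
t=12  R3←I3
t=13  I4 dispatched to FPMUL
t=14  I4 operands ready, I5 dispatched to FPADD
t=15  I5 operands ready
t=18  I5 complete
t=19  I4 complete, R1←I5
t=20  R3←I4, I6 dispatched to FPADD
t=21  I6 operands ready, I7 dispatched to FPMUL
t=22  I7 operands ready, I8 dispatched to ALU
t=23  I8 operands ready
t=24  I6 complete, I8 complete
t=25  R4←I6, R2←I8
t=27  I7 complete
t=28  R0←I7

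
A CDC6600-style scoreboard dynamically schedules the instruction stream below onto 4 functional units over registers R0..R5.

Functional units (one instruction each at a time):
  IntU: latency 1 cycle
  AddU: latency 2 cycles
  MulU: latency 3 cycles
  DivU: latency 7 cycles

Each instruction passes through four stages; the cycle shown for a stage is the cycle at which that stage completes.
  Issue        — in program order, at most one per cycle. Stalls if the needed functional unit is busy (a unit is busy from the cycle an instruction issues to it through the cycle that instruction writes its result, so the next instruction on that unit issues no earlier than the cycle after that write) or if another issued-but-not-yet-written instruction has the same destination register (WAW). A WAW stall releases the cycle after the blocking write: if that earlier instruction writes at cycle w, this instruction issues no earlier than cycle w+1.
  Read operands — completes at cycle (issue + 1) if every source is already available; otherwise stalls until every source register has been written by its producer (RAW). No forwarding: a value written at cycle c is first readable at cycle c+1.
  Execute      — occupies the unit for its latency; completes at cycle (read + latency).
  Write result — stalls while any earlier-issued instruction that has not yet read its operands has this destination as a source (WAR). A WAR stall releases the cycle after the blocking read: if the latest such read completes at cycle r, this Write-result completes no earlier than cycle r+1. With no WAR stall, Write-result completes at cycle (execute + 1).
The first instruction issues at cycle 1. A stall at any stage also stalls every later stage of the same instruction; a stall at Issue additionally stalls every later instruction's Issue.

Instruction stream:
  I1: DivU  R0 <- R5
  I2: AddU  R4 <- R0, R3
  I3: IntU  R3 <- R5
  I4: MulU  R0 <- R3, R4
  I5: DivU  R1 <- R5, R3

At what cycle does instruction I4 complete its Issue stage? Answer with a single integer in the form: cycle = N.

I1: IS=1 RO=2 EX=9 WR=10
I2: IS=2 RO=11 EX=13 WR=14  [RAW R0: wait I1 write@10]
I3: IS=3 RO=4 EX=5 WR=12  [WAR R3: wait I2 read@11]
I4: IS=11 RO=15 EX=18 WR=19  [WAW R0: wait I1 write@10; RAW R4: wait I2 write@14]
I5: IS=12 RO=13 EX=20 WR=21

cycle = 11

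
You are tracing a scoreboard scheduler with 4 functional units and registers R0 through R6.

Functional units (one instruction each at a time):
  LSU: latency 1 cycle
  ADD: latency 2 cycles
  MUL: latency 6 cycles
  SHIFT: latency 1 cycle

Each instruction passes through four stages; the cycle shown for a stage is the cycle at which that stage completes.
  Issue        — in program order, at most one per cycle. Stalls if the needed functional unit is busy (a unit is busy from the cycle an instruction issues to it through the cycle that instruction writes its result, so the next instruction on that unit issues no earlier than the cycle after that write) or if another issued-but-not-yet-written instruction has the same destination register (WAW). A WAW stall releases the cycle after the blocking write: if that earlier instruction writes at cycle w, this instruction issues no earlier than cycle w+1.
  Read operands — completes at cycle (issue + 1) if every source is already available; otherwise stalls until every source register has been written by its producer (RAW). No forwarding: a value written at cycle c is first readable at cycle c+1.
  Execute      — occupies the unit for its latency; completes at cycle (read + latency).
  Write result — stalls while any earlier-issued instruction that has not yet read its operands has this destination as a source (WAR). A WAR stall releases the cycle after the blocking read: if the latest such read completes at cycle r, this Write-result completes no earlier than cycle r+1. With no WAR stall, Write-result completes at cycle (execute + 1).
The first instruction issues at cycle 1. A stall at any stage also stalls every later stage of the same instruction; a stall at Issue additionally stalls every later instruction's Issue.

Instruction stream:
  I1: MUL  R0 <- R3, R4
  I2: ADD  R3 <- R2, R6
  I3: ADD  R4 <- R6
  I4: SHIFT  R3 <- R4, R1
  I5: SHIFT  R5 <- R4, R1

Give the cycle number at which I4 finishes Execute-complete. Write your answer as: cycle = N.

1) issue 1, read 2, done 8, write 9
2) issue 2, read 3, done 5, write 6
3) issue 7, read 8, done 10, write 11  <struct: ADD busy until I2 writes@6>
4) issue 8, read 12, done 13, write 14  <RAW R4: wait I3 write@11>
5) issue 15, read 16, done 17, write 18  <struct: SHIFT busy until I4 writes@14>

cycle = 13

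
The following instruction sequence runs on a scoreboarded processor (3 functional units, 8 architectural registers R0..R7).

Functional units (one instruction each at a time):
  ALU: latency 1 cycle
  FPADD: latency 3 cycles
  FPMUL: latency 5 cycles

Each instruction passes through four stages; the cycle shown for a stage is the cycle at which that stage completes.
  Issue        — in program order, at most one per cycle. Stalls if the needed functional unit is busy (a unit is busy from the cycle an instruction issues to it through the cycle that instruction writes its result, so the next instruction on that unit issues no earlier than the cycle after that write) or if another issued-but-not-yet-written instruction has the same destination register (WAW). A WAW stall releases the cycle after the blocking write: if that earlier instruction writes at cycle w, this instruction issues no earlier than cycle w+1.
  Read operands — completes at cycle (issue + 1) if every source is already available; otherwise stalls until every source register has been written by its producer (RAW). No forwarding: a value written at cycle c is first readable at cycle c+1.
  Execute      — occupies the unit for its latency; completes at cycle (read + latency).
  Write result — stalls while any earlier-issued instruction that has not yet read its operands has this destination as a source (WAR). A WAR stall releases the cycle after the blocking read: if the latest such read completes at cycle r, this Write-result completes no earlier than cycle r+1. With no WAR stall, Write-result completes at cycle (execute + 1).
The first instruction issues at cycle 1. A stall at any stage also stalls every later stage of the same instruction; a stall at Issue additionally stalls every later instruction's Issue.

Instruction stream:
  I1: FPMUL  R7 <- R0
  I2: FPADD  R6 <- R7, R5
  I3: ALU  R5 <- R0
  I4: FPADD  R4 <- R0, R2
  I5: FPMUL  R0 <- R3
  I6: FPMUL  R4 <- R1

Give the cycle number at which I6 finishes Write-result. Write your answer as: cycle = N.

cycle = 30

  I1 | 1 | 2 | 7 | 8
  I2 | 2 | 9 | 12 | 13   RAW R7: wait I1 write@8
  I3 | 3 | 4 | 5 | 10   WAR R5: wait I2 read@9
  I4 | 14 | 15 | 18 | 19   struct: FPADD busy until I2 writes@13
  I5 | 15 | 16 | 21 | 22
  I6 | 23 | 24 | 29 | 30   struct: FPMUL busy until I5 writes@22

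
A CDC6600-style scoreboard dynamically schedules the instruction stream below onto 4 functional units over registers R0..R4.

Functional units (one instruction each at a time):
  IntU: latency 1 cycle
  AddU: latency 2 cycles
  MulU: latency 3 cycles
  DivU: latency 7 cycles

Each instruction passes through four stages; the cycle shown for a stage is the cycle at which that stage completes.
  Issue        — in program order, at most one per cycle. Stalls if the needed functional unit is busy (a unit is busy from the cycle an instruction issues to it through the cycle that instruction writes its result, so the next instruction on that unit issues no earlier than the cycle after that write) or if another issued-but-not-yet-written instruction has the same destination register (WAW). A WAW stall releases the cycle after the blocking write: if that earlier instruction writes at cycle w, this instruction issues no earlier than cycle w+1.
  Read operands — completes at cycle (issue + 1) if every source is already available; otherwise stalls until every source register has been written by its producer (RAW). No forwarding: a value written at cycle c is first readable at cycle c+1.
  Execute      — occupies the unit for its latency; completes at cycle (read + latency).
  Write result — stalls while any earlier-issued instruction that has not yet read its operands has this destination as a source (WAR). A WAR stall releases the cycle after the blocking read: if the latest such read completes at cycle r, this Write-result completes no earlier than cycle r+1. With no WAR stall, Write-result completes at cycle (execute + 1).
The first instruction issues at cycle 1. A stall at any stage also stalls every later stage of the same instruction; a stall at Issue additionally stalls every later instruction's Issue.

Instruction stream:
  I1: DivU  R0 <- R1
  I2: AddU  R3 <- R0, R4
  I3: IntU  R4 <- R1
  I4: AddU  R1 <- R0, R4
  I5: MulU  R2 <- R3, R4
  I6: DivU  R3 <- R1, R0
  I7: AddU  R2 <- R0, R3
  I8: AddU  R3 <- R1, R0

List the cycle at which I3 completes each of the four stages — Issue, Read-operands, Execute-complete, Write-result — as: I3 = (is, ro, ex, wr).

1) issue 1, read 2, done 9, write 10
2) issue 2, read 11, done 13, write 14  <RAW R0: wait I1 write@10>
3) issue 3, read 4, done 5, write 12  <WAR R4: wait I2 read@11>
4) issue 15, read 16, done 18, write 19  <struct: AddU busy until I2 writes@14>
5) issue 16, read 17, done 20, write 21
6) issue 17, read 20, done 27, write 28  <RAW R1: wait I4 write@19>
7) issue 22, read 29, done 31, write 32  <WAW R2: wait I5 write@21 / RAW R3: wait I6 write@28>
8) issue 33, read 34, done 36, write 37  <struct: AddU busy until I7 writes@32>

I3 = (3, 4, 5, 12)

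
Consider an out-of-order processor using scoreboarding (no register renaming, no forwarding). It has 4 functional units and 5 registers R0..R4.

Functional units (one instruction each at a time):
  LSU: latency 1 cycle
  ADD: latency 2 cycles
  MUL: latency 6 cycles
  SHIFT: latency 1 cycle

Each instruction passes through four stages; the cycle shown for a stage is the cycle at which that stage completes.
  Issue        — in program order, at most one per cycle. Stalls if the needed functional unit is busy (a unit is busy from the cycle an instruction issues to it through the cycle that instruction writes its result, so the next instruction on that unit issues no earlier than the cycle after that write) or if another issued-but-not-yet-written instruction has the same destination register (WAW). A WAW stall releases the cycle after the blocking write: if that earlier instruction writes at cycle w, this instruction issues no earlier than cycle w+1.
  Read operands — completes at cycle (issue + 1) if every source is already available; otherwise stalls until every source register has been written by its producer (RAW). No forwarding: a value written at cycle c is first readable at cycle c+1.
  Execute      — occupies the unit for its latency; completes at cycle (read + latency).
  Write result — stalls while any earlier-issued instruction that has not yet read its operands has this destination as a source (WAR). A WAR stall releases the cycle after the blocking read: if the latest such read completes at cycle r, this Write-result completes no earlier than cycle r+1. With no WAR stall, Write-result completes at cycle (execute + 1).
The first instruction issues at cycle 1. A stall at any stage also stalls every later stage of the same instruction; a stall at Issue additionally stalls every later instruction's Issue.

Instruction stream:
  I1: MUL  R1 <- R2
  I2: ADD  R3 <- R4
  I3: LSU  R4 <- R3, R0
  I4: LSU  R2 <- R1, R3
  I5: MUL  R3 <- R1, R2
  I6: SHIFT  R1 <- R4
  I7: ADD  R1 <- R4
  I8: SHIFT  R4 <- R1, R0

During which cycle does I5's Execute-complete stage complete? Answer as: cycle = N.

cycle = 20

cycle 1: I1 issues→MUL
cycle 2: I1 reads, I2 issues→ADD
cycle 3: I2 reads, I3 issues→LSU
cycle 5: I2 exec-done
cycle 6: I2 writes R3
cycle 7: I3 reads
cycle 8: I1 exec-done, I3 exec-done
cycle 9: I1 writes R1, I3 writes R4
cycle 10: I4 issues→LSU
cycle 11: I4 reads, I5 issues→MUL
cycle 12: I4 exec-done, I6 issues→SHIFT
cycle 13: I4 writes R2, I6 reads
cycle 14: I5 reads, I6 exec-done
cycle 15: I6 writes R1
cycle 16: I7 issues→ADD
cycle 17: I7 reads, I8 issues→SHIFT
cycle 19: I7 exec-done
cycle 20: I5 exec-done, I7 writes R1
cycle 21: I5 writes R3, I8 reads
cycle 22: I8 exec-done
cycle 23: I8 writes R4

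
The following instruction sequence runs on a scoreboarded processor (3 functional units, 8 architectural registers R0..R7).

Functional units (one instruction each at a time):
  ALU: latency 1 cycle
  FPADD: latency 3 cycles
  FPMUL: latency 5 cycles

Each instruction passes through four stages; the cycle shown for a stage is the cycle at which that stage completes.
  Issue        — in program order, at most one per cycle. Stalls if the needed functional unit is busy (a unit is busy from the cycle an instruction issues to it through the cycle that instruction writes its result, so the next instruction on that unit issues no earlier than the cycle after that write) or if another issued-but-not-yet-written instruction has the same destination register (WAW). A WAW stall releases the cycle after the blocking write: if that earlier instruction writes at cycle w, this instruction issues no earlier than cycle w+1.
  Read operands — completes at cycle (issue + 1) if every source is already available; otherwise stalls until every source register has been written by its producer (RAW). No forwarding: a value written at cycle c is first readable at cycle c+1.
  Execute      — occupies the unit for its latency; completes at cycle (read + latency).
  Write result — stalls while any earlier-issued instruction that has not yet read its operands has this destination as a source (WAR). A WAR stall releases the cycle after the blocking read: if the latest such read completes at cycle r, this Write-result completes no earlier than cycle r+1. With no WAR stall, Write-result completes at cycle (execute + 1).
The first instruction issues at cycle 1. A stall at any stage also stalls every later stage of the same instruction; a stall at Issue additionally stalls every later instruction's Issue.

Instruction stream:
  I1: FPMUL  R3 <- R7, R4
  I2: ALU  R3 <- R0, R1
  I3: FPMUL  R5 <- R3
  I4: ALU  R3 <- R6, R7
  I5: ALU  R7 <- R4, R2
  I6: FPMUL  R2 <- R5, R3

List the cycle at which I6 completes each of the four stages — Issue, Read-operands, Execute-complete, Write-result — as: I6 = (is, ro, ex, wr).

I1  is:1  ro:2  ex:7  wr:8
I2  is:9  ro:10  ex:11  wr:12  — WAW R3: wait I1 write@8
I3  is:10  ro:13  ex:18  wr:19  — RAW R3: wait I2 write@12
I4  is:13  ro:14  ex:15  wr:16  — struct: ALU busy until I2 writes@12
I5  is:17  ro:18  ex:19  wr:20  — struct: ALU busy until I4 writes@16
I6  is:20  ro:21  ex:26  wr:27  — struct: FPMUL busy until I3 writes@19

I6 = (20, 21, 26, 27)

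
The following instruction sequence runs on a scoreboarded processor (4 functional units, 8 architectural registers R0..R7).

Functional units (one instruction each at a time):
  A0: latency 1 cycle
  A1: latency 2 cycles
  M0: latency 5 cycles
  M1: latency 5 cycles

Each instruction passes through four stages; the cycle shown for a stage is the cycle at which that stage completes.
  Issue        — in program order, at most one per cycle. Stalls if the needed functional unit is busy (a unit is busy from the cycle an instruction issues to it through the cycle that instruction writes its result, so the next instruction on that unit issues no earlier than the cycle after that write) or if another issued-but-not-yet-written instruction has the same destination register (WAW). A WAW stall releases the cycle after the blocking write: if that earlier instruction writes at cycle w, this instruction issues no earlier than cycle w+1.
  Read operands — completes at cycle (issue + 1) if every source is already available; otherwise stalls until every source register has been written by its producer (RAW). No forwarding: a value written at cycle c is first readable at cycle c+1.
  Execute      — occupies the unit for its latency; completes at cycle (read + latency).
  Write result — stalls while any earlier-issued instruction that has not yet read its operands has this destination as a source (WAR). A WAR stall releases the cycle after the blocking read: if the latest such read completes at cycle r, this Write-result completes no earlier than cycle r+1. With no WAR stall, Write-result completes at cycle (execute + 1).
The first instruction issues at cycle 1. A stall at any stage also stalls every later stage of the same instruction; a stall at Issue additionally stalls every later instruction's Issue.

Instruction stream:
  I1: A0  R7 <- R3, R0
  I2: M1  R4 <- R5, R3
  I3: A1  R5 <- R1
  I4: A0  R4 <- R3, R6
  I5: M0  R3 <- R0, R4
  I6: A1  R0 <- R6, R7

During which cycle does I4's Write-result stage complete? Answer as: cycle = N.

cycle = 13

t=1  issue I1 (A0)
t=2  I1 read-ops, issue I2 (M1)
t=3  I1 finished on A0, I2 read-ops, issue I3 (A1)
t=4  I1→R7, I3 read-ops
t=6  I3 finished on A1
t=7  I3→R5
t=8  I2 finished on M1
t=9  I2→R4
t=10  issue I4 (A0)
t=11  I4 read-ops, issue I5 (M0)
t=12  I4 finished on A0, issue I6 (A1)
t=13  I4→R4, I6 read-ops
t=14  I5 read-ops
t=15  I6 finished on A1
t=16  I6→R0
t=19  I5 finished on M0
t=20  I5→R3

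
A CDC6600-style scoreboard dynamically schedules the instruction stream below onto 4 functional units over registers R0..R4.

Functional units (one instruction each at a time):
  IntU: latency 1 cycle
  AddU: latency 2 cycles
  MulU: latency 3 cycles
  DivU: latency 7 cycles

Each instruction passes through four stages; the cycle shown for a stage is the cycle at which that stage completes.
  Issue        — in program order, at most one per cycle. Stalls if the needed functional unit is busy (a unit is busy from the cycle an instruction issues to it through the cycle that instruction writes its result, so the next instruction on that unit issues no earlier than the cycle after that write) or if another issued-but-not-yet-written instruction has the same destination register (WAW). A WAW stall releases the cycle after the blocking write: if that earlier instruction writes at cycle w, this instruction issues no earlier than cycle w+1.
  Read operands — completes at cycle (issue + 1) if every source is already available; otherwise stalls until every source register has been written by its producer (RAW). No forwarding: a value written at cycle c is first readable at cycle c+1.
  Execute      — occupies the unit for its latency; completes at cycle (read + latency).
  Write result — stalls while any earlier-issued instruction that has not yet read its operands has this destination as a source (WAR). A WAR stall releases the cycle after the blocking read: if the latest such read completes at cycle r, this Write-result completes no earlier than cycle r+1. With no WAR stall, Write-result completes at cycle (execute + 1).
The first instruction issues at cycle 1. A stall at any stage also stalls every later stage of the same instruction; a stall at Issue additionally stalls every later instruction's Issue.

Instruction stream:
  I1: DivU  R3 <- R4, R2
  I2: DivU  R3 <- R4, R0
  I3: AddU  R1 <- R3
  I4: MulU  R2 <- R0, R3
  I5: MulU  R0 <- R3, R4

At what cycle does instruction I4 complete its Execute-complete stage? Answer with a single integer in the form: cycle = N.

t=1  I1 dispatched to DivU
t=2  I1 operands ready
t=9  I1 complete
t=10  R3←I1
t=11  I2 dispatched to DivU
t=12  I2 operands ready, I3 dispatched to AddU
t=13  I4 dispatched to MulU
t=19  I2 complete
t=20  R3←I2
t=21  I3 operands ready, I4 operands ready
t=23  I3 complete
t=24  R1←I3, I4 complete
t=25  R2←I4
t=26  I5 dispatched to MulU
t=27  I5 operands ready
t=30  I5 complete
t=31  R0←I5

cycle = 24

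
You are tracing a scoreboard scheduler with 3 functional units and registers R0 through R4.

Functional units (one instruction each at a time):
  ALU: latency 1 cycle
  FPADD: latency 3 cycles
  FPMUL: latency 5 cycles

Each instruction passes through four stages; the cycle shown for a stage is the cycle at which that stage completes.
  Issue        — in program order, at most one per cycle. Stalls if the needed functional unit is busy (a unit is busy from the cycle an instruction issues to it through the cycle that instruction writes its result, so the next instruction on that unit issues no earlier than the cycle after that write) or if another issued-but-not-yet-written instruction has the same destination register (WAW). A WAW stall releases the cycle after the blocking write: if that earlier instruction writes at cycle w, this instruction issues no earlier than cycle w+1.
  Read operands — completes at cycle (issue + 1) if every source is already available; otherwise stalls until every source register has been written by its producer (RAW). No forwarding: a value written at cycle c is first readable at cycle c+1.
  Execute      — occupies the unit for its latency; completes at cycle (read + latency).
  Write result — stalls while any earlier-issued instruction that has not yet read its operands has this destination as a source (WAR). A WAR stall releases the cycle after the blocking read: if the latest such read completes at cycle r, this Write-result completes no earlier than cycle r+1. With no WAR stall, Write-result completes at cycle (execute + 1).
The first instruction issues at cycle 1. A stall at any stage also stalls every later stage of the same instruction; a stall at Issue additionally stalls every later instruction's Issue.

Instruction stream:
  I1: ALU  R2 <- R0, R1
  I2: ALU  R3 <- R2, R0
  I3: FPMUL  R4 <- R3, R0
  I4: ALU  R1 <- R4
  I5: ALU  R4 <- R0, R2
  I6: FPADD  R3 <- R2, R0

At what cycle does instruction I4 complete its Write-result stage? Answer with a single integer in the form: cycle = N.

c1: I1→ALU
c2: I1 RO
c3: I1 EX
c4: I1 WR R2
c5: I2→ALU
c6: I2 RO, I3→FPMUL
c7: I2 EX
c8: I2 WR R3
c9: I3 RO, I4→ALU
c14: I3 EX
c15: I3 WR R4
c16: I4 RO
c17: I4 EX
c18: I4 WR R1
c19: I5→ALU
c20: I5 RO, I6→FPADD
c21: I5 EX, I6 RO
c22: I5 WR R4
c24: I6 EX
c25: I6 WR R3

cycle = 18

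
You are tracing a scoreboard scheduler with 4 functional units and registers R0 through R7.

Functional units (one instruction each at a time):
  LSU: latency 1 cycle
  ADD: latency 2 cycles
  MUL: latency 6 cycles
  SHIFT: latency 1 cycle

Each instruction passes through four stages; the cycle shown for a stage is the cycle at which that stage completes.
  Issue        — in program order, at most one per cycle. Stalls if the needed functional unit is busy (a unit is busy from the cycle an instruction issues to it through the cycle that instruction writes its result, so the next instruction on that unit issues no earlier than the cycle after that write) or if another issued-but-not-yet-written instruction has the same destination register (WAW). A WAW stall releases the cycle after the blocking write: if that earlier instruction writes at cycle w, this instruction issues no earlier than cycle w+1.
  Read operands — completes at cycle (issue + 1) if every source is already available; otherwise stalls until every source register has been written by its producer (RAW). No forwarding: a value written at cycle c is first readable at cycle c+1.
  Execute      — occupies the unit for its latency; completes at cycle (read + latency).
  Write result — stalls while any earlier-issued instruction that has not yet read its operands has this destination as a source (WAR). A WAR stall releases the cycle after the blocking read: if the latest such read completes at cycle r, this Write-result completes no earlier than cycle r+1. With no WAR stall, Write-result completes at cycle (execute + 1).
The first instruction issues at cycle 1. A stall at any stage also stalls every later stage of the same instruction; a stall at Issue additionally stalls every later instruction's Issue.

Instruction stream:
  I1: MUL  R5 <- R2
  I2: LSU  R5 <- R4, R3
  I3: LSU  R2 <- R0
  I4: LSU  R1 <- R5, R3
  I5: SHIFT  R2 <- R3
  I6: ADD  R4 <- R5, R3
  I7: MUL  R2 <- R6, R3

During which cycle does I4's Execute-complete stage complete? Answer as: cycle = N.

cycle = 20

I1: IS=1 RO=2 EX=8 WR=9
I2: IS=10 RO=11 EX=12 WR=13  [WAW R5: wait I1 write@9]
I3: IS=14 RO=15 EX=16 WR=17  [struct: LSU busy until I2 writes@13]
I4: IS=18 RO=19 EX=20 WR=21  [struct: LSU busy until I3 writes@17]
I5: IS=19 RO=20 EX=21 WR=22
I6: IS=20 RO=21 EX=23 WR=24
I7: IS=23 RO=24 EX=30 WR=31  [WAW R2: wait I5 write@22]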